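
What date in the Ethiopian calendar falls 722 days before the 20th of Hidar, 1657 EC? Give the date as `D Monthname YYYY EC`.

Counting 722 days back from JDN 2329154 reaches JDN 2328432, which is 29 Hidar 1655 EC.

29 Hidar 1655 EC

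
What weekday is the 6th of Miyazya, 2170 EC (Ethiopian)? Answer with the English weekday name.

Equivalently 15 April 2178 Gregorian, JDN 2516663.
Since JDN mod 7 = 2 (0 = Monday), the day is Wednesday.

Wednesday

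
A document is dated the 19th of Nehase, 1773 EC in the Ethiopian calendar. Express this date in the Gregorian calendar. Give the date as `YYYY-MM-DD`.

Julian Day Number of the source date = 2371792.
Converting JDN 2371792 to the Gregorian calendar gives 23 August 1781 CE.

1781-08-23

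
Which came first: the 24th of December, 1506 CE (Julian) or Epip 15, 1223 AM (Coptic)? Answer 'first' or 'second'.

first

Converting both to JDN: 2271482 vs 2271679; the smaller is the first.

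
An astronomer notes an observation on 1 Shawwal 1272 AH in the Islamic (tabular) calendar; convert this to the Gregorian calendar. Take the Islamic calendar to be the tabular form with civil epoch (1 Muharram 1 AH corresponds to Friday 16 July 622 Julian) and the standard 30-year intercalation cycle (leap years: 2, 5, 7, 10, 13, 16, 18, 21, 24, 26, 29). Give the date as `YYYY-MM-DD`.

Julian Day Number of the source date = 2399106.
Converting JDN 2399106 to the Gregorian calendar gives 5 June 1856 CE.

1856-06-05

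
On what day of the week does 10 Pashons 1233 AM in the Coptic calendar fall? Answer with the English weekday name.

Tuesday

In the proleptic Gregorian calendar this is 15 May 1517 (JDN 2275267).
JDN 2275267 mod 7 = 1, and JDN 0 was a Monday, so this is a Tuesday.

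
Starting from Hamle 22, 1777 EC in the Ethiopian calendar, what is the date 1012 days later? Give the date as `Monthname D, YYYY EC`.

Miyazya 28, 1780 EC

The starting date is JDN 2373226; 2373226 + 1012 = 2374238.
JDN 2374238 corresponds to Miyazya 28, 1780 EC.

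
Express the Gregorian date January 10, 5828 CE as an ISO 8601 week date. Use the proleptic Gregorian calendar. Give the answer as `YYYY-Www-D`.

The weekday is Thursday (ISO weekday 4).
That Thursday belongs to ISO week 2 of ISO year 5828.

5828-W02-4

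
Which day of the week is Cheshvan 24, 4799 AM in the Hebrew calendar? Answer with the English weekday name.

In the proleptic Gregorian calendar this is 31 October 1038 (JDN 2100485).
2100485 ≡ 2 (mod 7); counting from Monday = 0 gives Wednesday.

Wednesday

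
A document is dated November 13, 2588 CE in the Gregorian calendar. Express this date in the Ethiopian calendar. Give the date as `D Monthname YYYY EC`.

30 Tikimt 2581 EC

Julian Day Number of the source date = 2666625.
Converting JDN 2666625 to the Ethiopian calendar gives 30 Tikimt 2581 EC.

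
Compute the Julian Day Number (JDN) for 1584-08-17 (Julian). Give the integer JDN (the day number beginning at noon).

In the Gregorian calendar the same day is 27 August 1584.
JDN 2400001 is 17 November 1858 CE (Gregorian), MJD 0; the target day is −100158 days from there, so JDN = 2299843.

2299843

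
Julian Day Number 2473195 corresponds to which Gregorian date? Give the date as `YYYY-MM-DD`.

2059-04-11

Counting from JDN 2299161 = 15 Oct 1582 gives an offset of 174034 days.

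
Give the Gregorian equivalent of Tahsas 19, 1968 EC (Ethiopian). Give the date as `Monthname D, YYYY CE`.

December 29, 1975 CE

Julian Day Number of the source date = 2442776.
Converting JDN 2442776 to the Gregorian calendar gives 29 December 1975 CE.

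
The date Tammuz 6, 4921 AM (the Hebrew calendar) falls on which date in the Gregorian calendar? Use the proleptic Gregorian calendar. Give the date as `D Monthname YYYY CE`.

Both dates share Julian Day Number 2145296; in the Gregorian calendar that is 9 July 1161 CE.

9 July 1161 CE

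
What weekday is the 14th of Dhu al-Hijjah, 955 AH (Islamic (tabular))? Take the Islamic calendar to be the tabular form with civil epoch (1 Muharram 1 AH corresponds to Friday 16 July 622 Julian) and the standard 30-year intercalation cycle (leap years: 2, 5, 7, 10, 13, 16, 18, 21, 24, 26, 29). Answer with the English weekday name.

This is JDN 2286844 (24 January 1549 Gregorian).
Since JDN mod 7 = 0 (0 = Monday), the day is Monday.

Monday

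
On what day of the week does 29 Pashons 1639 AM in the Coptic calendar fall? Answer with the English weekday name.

Wednesday

Equivalently 6 June 1923 Gregorian, JDN 2423577.
JDN 2423577 mod 7 = 2, and JDN 0 was a Monday, so this is a Wednesday.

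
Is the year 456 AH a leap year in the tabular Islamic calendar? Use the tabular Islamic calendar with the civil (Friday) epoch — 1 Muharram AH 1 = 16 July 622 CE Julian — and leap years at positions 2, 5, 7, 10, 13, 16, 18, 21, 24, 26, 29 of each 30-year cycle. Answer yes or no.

Year 456 AH is year 6 of its 30-year cycle; leap positions are 2, 5, 7, 10, 13, 16, 18, 21, 24, 26, 29, so it is a common year (354 days).

no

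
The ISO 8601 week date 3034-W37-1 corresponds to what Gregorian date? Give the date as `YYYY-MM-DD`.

3034-09-08

ISO week 1 of 3034 is the week containing the first Thursday of 3034.
Week 37, day 1 (Monday) lands on 3034-09-08.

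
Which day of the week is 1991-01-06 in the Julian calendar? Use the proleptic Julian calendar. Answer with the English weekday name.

Saturday

This is JDN 2448276 (19 January 1991 Gregorian).
Since JDN mod 7 = 5 (0 = Monday), the day is Saturday.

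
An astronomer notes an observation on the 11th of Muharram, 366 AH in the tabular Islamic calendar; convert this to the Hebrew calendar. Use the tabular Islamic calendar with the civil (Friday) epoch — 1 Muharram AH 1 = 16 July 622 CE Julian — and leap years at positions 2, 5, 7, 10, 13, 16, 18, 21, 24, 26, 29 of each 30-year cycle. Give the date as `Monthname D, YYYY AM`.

Tishrei 13, 4737 AM

The source date corresponds to 14 September 976 in the proleptic Gregorian calendar (JDN 2077794).
That day falls on 13 Tishrei 4737 AM in the Hebrew calendar.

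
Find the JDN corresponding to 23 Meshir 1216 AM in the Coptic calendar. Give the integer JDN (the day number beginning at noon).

Equivalently 27 February 1500 (proleptic Gregorian).
JDN 2400001 is 17 November 1858 CE (Gregorian), MJD 0; the target day is −131020 days from there, so JDN = 2268981.

2268981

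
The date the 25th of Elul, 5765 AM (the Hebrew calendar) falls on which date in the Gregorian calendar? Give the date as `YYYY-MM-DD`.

2005-09-29

Julian Day Number of the source date = 2453643.
Converting JDN 2453643 to the Gregorian calendar gives 29 September 2005 CE.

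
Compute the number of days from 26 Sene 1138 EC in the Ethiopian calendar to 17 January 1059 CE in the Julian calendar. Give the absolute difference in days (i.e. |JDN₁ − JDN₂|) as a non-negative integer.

JDN of the first date = 2139805.
JDN of the second date = 2107874.
|2107874 − 2139805| = 31931.

31931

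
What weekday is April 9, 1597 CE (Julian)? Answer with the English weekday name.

Saturday

In the Gregorian calendar this is 19 April 1597 (JDN 2304461).
Since JDN mod 7 = 5 (0 = Monday), the day is Saturday.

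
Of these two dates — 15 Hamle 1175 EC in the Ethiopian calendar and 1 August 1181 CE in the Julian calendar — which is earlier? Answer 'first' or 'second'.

First date → JDN 2153338; second date → JDN 2152631.
JDN 2152631 < JDN 2153338, so the second date is earlier.

second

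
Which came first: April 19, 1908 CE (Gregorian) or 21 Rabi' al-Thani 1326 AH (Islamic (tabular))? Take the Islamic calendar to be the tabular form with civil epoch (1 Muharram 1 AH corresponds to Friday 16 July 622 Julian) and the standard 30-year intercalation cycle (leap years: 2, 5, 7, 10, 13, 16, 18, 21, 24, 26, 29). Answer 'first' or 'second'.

first

The two dates have Julian Day Numbers 2418051 and 2418085 respectively.
Since 2418051 < 2418085, the first date comes first.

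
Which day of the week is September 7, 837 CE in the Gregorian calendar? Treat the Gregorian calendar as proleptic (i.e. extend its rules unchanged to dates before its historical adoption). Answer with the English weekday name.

Monday

2027018 ≡ 0 (mod 7); counting from Monday = 0 gives Monday.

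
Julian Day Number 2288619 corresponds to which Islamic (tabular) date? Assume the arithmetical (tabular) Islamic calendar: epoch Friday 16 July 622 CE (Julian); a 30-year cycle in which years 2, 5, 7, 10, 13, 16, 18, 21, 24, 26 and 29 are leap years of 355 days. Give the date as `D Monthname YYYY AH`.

17 Dhu al-Hijjah 960 AH

JDN 2288619 is 4 December 1553 in the proleptic Gregorian calendar.
In the tabular Islamic calendar that day is 17 Dhu al-Hijjah 960 AH.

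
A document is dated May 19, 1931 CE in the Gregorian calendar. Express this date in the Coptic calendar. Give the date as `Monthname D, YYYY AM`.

Julian Day Number of the source date = 2426481.
Converting JDN 2426481 to the Coptic calendar gives 11 Pashons 1647 AM.

Pashons 11, 1647 AM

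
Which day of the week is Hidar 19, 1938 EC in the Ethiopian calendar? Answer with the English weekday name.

In the Gregorian calendar this is 28 November 1945 (JDN 2431788).
2431788 ≡ 2 (mod 7); counting from Monday = 0 gives Wednesday.

Wednesday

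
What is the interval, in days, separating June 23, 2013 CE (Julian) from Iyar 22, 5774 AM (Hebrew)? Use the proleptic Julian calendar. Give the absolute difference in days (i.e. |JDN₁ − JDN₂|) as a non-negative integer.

JDN of the first date = 2456480.
JDN of the second date = 2456800.
|2456800 − 2456480| = 320.

320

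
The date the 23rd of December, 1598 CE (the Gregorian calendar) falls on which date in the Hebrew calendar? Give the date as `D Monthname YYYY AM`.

Julian Day Number of the source date = 2305074.
Converting JDN 2305074 to the Hebrew calendar gives 25 Kislev 5359 AM.

25 Kislev 5359 AM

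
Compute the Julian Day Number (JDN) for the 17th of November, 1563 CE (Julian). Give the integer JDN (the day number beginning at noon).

Equivalently 27 November 1563 (proleptic Gregorian).
JDN 2451545 is 1 January 2000 CE (Gregorian); the target day is −159281 days from there, so JDN = 2292264.

2292264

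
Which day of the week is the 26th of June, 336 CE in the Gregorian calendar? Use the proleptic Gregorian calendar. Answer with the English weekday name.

1843958 ≡ 4 (mod 7); counting from Monday = 0 gives Friday.

Friday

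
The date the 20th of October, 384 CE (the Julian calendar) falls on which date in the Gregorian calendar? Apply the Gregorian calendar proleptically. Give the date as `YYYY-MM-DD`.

The Julian–Gregorian offset here is 1 day (Julian trailing).
20 October 384 Julian + 1 day → 21 October 384 Gregorian.

0384-10-21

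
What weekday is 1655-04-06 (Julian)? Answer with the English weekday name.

In the Gregorian calendar this is 16 April 1655 (JDN 2325642).
Since JDN mod 7 = 4 (0 = Monday), the day is Friday.

Friday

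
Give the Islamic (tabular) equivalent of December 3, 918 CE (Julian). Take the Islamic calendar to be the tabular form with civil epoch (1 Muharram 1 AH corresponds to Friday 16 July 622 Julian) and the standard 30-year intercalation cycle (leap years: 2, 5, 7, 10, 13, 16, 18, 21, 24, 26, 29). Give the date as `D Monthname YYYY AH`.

Both dates share Julian Day Number 2056694; in the tabular Islamic calendar that is 25 Jumada al-Thani 306 AH.

25 Jumada al-Thani 306 AH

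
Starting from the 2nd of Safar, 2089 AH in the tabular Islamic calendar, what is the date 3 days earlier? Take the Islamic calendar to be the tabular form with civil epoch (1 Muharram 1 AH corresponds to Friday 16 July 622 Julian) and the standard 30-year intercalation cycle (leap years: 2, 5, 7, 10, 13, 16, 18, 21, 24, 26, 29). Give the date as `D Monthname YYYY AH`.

29 Muharram 2089 AH

The starting date is JDN 2688389; 2688389 − 3 = 2688386.
JDN 2688386 corresponds to 29 Muharram 2089 AH.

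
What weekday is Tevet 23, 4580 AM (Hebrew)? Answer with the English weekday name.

Saturday

This is JDN 2020576 (18 January 820 Gregorian).
2020576 ≡ 5 (mod 7); counting from Monday = 0 gives Saturday.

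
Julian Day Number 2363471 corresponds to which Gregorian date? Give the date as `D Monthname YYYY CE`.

11 November 1758 CE

JDN 2451545 is 1 Jan 2000; 2363471 is −88074 days from there.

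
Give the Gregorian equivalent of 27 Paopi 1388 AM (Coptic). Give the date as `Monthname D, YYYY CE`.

Both dates share Julian Day Number 2331688; in the Gregorian calendar that is 4 November 1671 CE.

November 4, 1671 CE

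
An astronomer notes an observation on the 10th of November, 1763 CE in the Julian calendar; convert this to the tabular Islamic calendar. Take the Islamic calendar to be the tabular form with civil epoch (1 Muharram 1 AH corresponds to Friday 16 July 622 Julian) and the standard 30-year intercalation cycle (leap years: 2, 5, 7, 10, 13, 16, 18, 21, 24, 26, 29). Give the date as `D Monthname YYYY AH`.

The source date corresponds to 21 November 1763 in the Gregorian calendar (JDN 2365307).
That day falls on 15 Jumada al-Awwal 1177 AH in the tabular Islamic calendar.

15 Jumada al-Awwal 1177 AH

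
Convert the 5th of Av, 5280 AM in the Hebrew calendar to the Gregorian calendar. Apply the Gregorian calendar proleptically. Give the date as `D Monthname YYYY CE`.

Julian Day Number of the source date = 2276439.
Converting JDN 2276439 to the Gregorian calendar gives 30 July 1520 CE.

30 July 1520 CE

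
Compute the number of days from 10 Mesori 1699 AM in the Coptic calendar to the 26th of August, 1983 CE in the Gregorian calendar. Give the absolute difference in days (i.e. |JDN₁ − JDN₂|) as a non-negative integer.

10

First date → JDN 2445563; second date → JDN 2445573.
The interval is |2445563 − 2445573| = 10 days.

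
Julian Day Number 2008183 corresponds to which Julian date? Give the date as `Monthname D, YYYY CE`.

February 8, 786 CE

JDN 2008183 is 12 February 786 in the proleptic Gregorian calendar.
In the Julian calendar that day is February 8, 786 CE.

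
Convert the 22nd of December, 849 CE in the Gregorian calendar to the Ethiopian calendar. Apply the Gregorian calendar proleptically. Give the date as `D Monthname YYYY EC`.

Both dates share Julian Day Number 2031507; in the Ethiopian calendar that is 22 Tahsas 842 EC.

22 Tahsas 842 EC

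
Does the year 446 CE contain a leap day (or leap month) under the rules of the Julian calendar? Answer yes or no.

446 mod 4 = 2, so it is a common year in the Julian calendar.

no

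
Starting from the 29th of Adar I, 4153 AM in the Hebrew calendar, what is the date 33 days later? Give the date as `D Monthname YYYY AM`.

3 Nisan 4153 AM

The starting date is JDN 1864658; 1864658 + 33 = 1864691.
JDN 1864691 corresponds to 3 Nisan 4153 AM.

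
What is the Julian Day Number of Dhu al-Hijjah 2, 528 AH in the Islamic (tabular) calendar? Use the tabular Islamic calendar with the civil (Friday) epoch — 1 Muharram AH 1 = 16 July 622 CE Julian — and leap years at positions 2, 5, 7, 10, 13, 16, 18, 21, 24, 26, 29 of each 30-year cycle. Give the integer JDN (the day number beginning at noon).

In the proleptic Gregorian calendar the same day is 30 September 1134.
JDN 2451545 is 1 January 2000 CE (Gregorian); the target day is −316028 days from there, so JDN = 2135517.

2135517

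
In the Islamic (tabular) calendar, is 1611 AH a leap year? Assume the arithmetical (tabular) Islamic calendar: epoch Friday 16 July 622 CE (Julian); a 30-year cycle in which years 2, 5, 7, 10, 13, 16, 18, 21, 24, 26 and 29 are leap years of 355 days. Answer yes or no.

yes

Year 1611 AH is year 21 of its 30-year cycle; leap positions are 2, 5, 7, 10, 13, 16, 18, 21, 24, 26, 29, so it is a leap year (355 days).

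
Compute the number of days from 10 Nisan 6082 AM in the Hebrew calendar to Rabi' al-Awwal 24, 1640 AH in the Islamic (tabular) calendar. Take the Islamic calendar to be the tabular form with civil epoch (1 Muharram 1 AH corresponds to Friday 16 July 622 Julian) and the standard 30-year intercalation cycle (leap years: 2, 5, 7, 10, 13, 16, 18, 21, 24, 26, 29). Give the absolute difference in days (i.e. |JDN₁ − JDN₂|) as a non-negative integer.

39910

JDN of the first date = 2569239.
JDN of the second date = 2529329.
|2529329 − 2569239| = 39910.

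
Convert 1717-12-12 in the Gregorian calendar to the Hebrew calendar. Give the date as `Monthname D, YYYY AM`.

Tevet 8, 5478 AM

Julian Day Number of the source date = 2348527.
Converting JDN 2348527 to the Hebrew calendar gives 8 Tevet 5478 AM.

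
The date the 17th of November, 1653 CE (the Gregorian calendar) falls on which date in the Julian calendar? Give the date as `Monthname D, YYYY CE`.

November 7, 1653 CE

At this point the Julian calendar is 10 days behind the Gregorian.
17 November 1653 Gregorian − 10 days → 7 November 1653 Julian.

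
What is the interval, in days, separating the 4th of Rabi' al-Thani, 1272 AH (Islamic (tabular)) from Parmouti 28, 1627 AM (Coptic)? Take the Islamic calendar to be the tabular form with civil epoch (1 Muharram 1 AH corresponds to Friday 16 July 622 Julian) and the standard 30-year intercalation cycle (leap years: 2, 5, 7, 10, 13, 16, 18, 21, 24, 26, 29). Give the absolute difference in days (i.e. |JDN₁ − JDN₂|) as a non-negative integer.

JDN of the first date = 2398932.
JDN of the second date = 2419163.
|2419163 − 2398932| = 20231.

20231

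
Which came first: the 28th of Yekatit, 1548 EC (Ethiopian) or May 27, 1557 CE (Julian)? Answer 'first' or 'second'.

first

The two dates have Julian Day Numbers 2289440 and 2289899 respectively.
Since 2289440 < 2289899, the first date comes first.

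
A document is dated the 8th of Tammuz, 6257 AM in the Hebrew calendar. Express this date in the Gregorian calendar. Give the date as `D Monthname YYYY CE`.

9 July 2497 CE

Both dates share Julian Day Number 2633261; in the Gregorian calendar that is 9 July 2497 CE.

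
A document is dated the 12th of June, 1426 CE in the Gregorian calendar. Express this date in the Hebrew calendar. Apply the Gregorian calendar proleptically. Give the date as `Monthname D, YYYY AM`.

Julian Day Number of the source date = 2242058.
Converting JDN 2242058 to the Hebrew calendar gives 28 Sivan 5186 AM.

Sivan 28, 5186 AM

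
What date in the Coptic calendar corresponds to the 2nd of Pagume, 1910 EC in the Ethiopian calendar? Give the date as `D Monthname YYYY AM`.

Both dates share Julian Day Number 2421844; in the Coptic calendar that is 2 Pi Kogi Enavot 1634 AM.

2 Pi Kogi Enavot 1634 AM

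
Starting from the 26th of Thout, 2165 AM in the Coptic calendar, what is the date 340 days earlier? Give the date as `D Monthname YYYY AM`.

The starting date is JDN 2615456; 2615456 − 340 = 2615116.
JDN 2615116 corresponds to 21 Paopi 2164 AM.

21 Paopi 2164 AM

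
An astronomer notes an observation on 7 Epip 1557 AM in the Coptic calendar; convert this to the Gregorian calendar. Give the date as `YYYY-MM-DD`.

1841-07-13

Both dates share Julian Day Number 2393665; in the Gregorian calendar that is 13 July 1841 CE.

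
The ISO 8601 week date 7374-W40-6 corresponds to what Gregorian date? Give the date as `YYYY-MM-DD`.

7374-10-08

ISO week 1 of 7374 is the week containing the first Thursday of 7374.
Week 40, day 6 (Saturday) lands on 7374-10-08.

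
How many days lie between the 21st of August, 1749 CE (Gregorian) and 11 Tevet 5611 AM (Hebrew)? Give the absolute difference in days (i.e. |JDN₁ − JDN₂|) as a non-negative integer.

JDN of the first date = 2360102.
JDN of the second date = 2397108.
|2397108 − 2360102| = 37006.

37006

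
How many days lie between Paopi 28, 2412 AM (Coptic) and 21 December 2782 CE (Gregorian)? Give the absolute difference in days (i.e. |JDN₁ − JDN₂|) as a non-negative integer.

JDN of the first date = 2705705.
JDN of the second date = 2737519.
|2737519 − 2705705| = 31814.

31814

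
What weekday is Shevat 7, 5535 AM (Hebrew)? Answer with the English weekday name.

Sunday

Equivalently 8 January 1775 Gregorian, JDN 2369373.
JDN 2369373 mod 7 = 6, and JDN 0 was a Monday, so this is a Sunday.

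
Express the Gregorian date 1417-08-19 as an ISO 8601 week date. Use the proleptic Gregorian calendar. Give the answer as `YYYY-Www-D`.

1417-W34-2

The weekday is Tuesday (ISO weekday 2).
That Tuesday belongs to ISO week 34 of ISO year 1417.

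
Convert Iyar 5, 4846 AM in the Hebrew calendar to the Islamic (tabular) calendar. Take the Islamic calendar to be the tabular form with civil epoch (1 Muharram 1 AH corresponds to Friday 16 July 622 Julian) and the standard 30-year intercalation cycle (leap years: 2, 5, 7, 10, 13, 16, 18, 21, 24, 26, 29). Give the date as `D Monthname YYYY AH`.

5 Muharram 479 AH

Julian Day Number of the source date = 2117831.
Converting JDN 2117831 to the tabular Islamic calendar gives 5 Muharram 479 AH.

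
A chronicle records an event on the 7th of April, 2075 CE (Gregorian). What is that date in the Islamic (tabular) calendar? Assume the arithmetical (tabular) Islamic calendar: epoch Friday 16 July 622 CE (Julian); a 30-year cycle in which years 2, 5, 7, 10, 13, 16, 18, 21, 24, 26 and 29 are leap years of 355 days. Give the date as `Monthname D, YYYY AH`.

Rabi' al-Thani 20, 1498 AH

Julian Day Number of the source date = 2479035.
Converting JDN 2479035 to the tabular Islamic calendar gives 20 Rabi' al-Thani 1498 AH.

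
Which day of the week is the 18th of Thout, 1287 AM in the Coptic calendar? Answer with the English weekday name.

This is JDN 2294758 (25 September 1570 Gregorian).
JDN 2294758 mod 7 = 4, and JDN 0 was a Monday, so this is a Friday.

Friday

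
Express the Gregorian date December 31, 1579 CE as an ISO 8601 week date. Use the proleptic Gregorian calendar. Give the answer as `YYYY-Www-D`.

1580-W01-1

The weekday is Monday (ISO weekday 1).
That Monday belongs to ISO week 1 of ISO year 1580.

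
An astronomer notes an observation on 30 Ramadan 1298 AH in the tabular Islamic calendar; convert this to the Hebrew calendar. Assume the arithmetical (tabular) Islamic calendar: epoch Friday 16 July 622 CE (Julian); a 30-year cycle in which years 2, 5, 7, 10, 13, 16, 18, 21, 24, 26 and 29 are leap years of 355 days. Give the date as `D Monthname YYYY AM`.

Both dates share Julian Day Number 2408319; in the Hebrew calendar that is 1 Elul 5641 AM.

1 Elul 5641 AM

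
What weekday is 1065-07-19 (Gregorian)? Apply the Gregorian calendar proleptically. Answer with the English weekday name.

Wednesday

Since JDN mod 7 = 2 (0 = Monday), the day is Wednesday.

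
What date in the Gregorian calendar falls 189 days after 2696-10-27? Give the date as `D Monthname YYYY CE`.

Counting 189 days forward from JDN 2706054 reaches JDN 2706243, which is 4 May 2697 CE.

4 May 2697 CE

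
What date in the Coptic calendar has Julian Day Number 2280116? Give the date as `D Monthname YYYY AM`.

The proleptic Gregorian equivalent of JDN 2280116 is 24 August 1530.
In the Coptic calendar that day is 21 Mesori 1246 AM.

21 Mesori 1246 AM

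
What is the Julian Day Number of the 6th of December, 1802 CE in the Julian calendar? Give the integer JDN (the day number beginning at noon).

2379578

In the Gregorian calendar the same day is 18 December 1802.
JDN 2299161 is 15 October 1582 CE (Gregorian); the target day is +80417 days from there, so JDN = 2379578.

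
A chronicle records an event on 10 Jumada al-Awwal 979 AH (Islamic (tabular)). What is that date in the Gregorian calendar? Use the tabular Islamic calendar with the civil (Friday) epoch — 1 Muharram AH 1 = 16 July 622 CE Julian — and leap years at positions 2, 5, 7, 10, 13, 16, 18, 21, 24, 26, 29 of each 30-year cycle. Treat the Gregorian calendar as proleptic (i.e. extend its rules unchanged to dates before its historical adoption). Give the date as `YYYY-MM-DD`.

1571-10-10

Both dates share Julian Day Number 2295138; in the Gregorian calendar that is 10 October 1571 CE.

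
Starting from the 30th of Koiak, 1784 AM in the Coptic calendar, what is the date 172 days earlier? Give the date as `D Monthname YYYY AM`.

14 Epip 1783 AM

The starting date is JDN 2476390; 2476390 − 172 = 2476218.
JDN 2476218 corresponds to 14 Epip 1783 AM.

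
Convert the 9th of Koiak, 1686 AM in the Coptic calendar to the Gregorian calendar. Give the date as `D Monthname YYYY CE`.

18 December 1969 CE

Julian Day Number of the source date = 2440574.
Converting JDN 2440574 to the Gregorian calendar gives 18 December 1969 CE.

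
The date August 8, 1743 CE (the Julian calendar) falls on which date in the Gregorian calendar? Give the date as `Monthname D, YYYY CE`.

August 19, 1743 CE

For dates in this range the Gregorian date is 11 days ahead of the Julian.
8 August 1743 Julian + 11 days → 19 August 1743 Gregorian.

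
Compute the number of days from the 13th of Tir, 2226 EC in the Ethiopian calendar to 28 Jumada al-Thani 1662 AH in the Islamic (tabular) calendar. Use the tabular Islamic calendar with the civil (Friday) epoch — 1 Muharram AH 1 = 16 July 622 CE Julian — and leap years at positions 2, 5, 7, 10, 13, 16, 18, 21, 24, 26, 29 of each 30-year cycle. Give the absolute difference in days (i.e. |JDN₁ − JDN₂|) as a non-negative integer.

JDN of the first date = 2537034.
JDN of the second date = 2537218.
|2537218 − 2537034| = 184.

184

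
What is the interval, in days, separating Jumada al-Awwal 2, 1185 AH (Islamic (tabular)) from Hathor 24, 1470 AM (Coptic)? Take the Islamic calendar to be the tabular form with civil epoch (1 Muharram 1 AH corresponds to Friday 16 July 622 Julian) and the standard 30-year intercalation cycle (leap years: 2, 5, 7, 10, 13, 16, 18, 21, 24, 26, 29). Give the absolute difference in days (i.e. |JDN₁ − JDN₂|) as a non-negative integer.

6464

First date → JDN 2368129; second date → JDN 2361665.
The interval is |2368129 − 2361665| = 6464 days.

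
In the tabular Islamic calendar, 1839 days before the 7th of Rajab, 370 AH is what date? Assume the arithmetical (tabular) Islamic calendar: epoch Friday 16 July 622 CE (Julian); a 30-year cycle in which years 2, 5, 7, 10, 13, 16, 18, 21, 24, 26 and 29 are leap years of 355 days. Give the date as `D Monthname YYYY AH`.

28 Rabi' al-Thani 365 AH

Counting 1839 days back from JDN 2079384 reaches JDN 2077545, which is 28 Rabi' al-Thani 365 AH.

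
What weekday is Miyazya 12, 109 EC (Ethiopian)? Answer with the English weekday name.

Tuesday

This is JDN 1763889 (6 April 117 Gregorian).
1763889 ≡ 1 (mod 7); counting from Monday = 0 gives Tuesday.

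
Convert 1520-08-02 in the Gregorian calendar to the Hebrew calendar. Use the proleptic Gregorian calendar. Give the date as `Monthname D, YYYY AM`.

Av 8, 5280 AM

Julian Day Number of the source date = 2276442.
Converting JDN 2276442 to the Hebrew calendar gives 8 Av 5280 AM.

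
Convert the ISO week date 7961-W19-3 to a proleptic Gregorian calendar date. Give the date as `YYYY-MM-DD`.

ISO week 1 of 7961 is the week containing the first Thursday of 7961.
Week 19, day 3 (Wednesday) lands on 7961-05-10.

7961-05-10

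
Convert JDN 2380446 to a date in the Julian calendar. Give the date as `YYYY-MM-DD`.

1805-04-22

The Gregorian equivalent of JDN 2380446 is 4 May 1805.
In the Julian calendar that day is 1805-04-22.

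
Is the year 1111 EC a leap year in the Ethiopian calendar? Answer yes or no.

yes

1111 mod 4 = 3; in the Ethiopian calendar a year is leap when year mod 4 = 3, so it is a leap year.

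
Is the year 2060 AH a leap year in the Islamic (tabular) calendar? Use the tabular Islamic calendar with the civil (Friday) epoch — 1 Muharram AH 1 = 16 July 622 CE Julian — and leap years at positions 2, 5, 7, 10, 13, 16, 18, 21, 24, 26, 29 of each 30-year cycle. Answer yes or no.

no

Year 2060 AH is year 20 of its 30-year cycle; leap positions are 2, 5, 7, 10, 13, 16, 18, 21, 24, 26, 29, so it is a common year (354 days).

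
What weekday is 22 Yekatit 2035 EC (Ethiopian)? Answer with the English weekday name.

This is JDN 2467310 (1 March 2043 Gregorian).
2467310 ≡ 6 (mod 7); counting from Monday = 0 gives Sunday.

Sunday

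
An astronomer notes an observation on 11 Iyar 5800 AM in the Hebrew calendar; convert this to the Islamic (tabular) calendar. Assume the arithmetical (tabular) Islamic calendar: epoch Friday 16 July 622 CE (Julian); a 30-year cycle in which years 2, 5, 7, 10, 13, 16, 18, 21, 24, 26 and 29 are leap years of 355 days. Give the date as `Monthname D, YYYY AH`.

Rabi' al-Thani 11, 1462 AH

The source date corresponds to 24 April 2040 in the Gregorian calendar (JDN 2466269).
That day falls on 11 Rabi' al-Thani 1462 AH in the tabular Islamic calendar.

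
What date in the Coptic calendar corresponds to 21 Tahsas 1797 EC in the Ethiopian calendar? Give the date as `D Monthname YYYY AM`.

The source date corresponds to 29 December 1804 in the Gregorian calendar (JDN 2380320).
That day falls on 21 Koiak 1521 AM in the Coptic calendar.

21 Koiak 1521 AM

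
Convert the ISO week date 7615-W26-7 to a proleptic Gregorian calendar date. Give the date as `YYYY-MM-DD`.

7615-06-28

ISO week 1 of 7615 is the week containing the first Thursday of 7615.
Week 26, day 7 (Sunday) lands on 7615-06-28.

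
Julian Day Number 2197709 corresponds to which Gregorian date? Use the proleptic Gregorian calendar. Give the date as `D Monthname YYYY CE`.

8 January 1305 CE

JDN 2451545 is 1 Jan 2000; 2197709 is −253836 days from there.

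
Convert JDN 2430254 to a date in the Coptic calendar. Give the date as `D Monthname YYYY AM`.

6 Thout 1658 AM

JDN 2430254 is 16 September 1941 in the Gregorian calendar.
In the Coptic calendar that day is 6 Thout 1658 AM.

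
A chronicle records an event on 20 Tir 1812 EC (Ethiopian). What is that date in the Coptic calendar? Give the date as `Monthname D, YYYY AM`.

Tobi 20, 1536 AM

Both dates share Julian Day Number 2385828; in the Coptic calendar that is 20 Tobi 1536 AM.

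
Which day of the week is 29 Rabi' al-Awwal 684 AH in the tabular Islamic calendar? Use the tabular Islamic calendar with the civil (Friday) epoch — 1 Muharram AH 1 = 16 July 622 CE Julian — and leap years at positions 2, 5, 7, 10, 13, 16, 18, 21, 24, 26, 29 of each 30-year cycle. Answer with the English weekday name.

This is JDN 2190559 (11 June 1285 Gregorian).
2190559 ≡ 0 (mod 7); counting from Monday = 0 gives Monday.

Monday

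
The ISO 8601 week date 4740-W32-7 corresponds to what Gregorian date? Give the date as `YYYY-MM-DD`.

4740-08-11

ISO week 1 of 4740 is the week containing the first Thursday of 4740.
Week 32, day 7 (Sunday) lands on 4740-08-11.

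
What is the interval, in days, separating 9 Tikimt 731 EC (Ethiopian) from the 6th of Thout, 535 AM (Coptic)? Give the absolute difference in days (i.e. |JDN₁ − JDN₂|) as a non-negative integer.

First date → JDN 1990891; second date → JDN 2020078.
The interval is |1990891 − 2020078| = 29187 days.

29187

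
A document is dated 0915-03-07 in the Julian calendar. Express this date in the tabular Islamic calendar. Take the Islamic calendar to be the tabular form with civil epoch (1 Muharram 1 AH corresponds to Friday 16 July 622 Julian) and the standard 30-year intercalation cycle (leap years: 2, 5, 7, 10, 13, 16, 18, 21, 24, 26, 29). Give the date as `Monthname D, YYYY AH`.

Both dates share Julian Day Number 2055327; in the tabular Islamic calendar that is 17 Sha'ban 302 AH.

Sha'ban 17, 302 AH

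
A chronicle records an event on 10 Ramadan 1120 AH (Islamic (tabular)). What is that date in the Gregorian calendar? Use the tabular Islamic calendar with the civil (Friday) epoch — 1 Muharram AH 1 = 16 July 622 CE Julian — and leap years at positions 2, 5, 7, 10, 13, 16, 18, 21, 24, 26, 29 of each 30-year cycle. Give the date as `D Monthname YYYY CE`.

Both dates share Julian Day Number 2345221; in the Gregorian calendar that is 23 November 1708 CE.

23 November 1708 CE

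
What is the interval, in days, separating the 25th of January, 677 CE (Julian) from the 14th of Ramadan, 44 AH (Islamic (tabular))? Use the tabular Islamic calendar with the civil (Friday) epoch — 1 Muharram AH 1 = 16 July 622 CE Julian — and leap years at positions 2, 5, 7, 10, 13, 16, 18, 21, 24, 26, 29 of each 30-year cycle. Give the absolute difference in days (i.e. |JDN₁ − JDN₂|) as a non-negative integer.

4430

First date → JDN 1968357; second date → JDN 1963927.
The interval is |1968357 − 1963927| = 4430 days.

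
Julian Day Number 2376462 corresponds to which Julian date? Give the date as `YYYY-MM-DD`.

1794-05-26

The Gregorian equivalent of JDN 2376462 is 6 June 1794.
In the Julian calendar that day is 1794-05-26.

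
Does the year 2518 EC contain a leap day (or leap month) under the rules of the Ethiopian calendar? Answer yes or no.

no

2518 mod 4 = 2; in the Ethiopian calendar a year is leap when year mod 4 = 3, so it is a common year.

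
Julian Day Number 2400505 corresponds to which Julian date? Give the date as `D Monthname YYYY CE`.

23 March 1860 CE

The Gregorian equivalent of JDN 2400505 is 4 April 1860.
In the Julian calendar that day is 23 March 1860 CE.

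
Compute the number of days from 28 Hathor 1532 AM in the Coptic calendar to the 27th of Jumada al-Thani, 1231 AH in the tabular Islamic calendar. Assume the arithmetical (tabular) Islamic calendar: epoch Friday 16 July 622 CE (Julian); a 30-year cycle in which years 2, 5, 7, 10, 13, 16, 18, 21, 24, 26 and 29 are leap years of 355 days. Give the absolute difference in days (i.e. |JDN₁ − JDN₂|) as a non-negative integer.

170

JDN of the first date = 2384315.
JDN of the second date = 2384485.
|2384485 − 2384315| = 170.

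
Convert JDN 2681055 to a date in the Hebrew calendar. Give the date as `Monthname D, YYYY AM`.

Iyar 21, 6388 AM

JDN 2681055 is 18 May 2628 in the Gregorian calendar.
In the Hebrew calendar that day is Iyar 21, 6388 AM.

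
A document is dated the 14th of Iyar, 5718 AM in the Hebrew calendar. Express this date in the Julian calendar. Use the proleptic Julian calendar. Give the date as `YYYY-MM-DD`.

Both dates share Julian Day Number 2436328; in the Julian calendar that is 21 April 1958 CE.

1958-04-21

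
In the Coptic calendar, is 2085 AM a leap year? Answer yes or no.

no

2085 mod 4 = 1; in the Coptic calendar a year is leap when year mod 4 = 3, so it is a common year.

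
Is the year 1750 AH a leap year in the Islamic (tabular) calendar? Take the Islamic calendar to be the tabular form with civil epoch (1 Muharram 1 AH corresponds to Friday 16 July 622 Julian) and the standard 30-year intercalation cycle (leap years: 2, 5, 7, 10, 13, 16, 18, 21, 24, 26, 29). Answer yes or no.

Year 1750 AH is year 10 of its 30-year cycle; leap positions are 2, 5, 7, 10, 13, 16, 18, 21, 24, 26, 29, so it is a leap year (355 days).

yes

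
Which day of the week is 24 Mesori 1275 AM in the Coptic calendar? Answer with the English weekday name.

Equivalently 27 August 1559 Gregorian, JDN 2290711.
2290711 ≡ 3 (mod 7); counting from Monday = 0 gives Thursday.

Thursday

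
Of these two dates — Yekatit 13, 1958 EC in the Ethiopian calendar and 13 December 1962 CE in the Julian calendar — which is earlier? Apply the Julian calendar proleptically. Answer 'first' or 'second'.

second

The two dates have Julian Day Numbers 2439177 and 2438025 respectively.
Since 2438025 < 2439177, the second date comes first.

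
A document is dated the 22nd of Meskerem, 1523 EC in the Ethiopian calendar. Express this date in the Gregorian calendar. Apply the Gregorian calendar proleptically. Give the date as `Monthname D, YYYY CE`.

Both dates share Julian Day Number 2280152; in the Gregorian calendar that is 29 September 1530 CE.

September 29, 1530 CE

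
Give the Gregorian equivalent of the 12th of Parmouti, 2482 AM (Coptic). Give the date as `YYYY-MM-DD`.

Julian Day Number of the source date = 2731436.
Converting JDN 2731436 to the Gregorian calendar gives 26 April 2766 CE.

2766-04-26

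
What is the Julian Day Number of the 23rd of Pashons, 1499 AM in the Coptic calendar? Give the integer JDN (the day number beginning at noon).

2372436

In the Gregorian calendar the same day is 29 May 1783.
JDN 2451545 is 1 January 2000 CE (Gregorian); the target day is −79109 days from there, so JDN = 2372436.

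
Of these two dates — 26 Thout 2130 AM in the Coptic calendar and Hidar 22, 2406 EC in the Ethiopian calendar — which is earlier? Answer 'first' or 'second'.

Converting both to JDN: 2602672 vs 2602728; the smaller is the first.

first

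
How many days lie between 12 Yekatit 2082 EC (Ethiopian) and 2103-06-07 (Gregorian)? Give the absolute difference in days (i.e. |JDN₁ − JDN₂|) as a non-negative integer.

4855

First date → JDN 2484467; second date → JDN 2489322.
The interval is |2484467 − 2489322| = 4855 days.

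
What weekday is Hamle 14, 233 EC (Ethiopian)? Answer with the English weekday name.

Thursday

Equivalently 8 July 241 Gregorian, JDN 1809272.
JDN 1809272 mod 7 = 3, and JDN 0 was a Monday, so this is a Thursday.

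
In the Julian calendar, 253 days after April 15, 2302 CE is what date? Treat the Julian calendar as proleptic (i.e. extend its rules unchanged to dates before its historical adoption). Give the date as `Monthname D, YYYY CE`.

JDN of April 15, 2302 CE = 2561968.
2561968 + 253 = 2562221.
JDN 2562221 in the Julian calendar is December 24, 2302 CE.

December 24, 2302 CE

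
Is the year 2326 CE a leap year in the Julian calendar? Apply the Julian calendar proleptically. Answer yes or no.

no

2326 mod 4 = 2, so it is a common year in the Julian calendar.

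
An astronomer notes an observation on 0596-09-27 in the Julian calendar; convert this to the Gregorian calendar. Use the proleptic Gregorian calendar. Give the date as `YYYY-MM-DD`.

0596-09-29

For dates in this range the Gregorian date is 2 days ahead of the Julian.
27 September 596 Julian + 2 days → 29 September 596 Gregorian.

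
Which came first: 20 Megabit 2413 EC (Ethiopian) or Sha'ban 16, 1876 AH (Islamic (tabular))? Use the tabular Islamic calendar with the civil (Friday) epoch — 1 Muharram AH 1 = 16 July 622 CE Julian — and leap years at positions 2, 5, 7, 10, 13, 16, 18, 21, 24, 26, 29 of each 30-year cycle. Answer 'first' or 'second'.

Converting both to JDN: 2605403 vs 2613099; the smaller is the first.

first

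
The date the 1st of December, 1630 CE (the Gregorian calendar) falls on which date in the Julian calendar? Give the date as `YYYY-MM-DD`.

1630-11-21

At this point the Julian calendar is 10 days behind the Gregorian.
1 December 1630 Gregorian − 10 days → 21 November 1630 Julian.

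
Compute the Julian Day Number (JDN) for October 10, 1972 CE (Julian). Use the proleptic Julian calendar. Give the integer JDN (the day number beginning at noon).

In the Gregorian calendar the same day is 23 October 1972.
JDN 2451545 is 1 January 2000 CE (Gregorian); the target day is −9931 days from there, so JDN = 2441614.

2441614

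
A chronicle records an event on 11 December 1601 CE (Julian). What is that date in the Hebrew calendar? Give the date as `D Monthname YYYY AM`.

Julian Day Number of the source date = 2306168.
Converting JDN 2306168 to the Hebrew calendar gives 27 Kislev 5362 AM.

27 Kislev 5362 AM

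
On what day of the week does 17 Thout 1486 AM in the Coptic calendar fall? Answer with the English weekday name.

Monday

Equivalently 25 September 1769 Gregorian, JDN 2367442.
2367442 ≡ 0 (mod 7); counting from Monday = 0 gives Monday.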